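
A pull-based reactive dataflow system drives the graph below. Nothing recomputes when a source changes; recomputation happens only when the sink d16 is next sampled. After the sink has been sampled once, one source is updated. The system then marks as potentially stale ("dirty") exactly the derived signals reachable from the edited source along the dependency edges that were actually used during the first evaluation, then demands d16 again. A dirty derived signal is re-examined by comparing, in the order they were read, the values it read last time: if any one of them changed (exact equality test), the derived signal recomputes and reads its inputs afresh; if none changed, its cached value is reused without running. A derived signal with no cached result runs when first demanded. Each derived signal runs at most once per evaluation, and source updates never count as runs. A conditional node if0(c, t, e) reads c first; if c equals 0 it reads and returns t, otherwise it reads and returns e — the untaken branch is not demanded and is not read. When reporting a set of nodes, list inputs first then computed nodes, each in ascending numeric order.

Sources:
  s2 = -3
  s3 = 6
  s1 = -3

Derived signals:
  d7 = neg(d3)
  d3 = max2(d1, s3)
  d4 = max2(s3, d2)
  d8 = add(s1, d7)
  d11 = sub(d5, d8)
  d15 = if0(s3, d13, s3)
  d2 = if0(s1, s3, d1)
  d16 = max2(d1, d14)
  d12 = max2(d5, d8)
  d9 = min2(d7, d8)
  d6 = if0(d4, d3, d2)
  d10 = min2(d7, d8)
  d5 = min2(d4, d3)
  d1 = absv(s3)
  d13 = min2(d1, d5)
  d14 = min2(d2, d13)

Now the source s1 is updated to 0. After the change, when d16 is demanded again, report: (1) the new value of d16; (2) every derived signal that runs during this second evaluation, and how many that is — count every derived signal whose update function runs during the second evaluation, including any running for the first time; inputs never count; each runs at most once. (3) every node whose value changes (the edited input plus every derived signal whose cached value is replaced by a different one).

New value of d16: 6.
Derived signals that run: d2 — 1 in total.
Values that change: s1.
Key observation: the change is absorbed at d2 — it re-runs but produces the same value, and the output's value is unchanged.

First evaluation (everything demanded from the output):
  d1 = absv(6) = 6
  d2 = if0(s1=-3 -> else branch d1) = 6
  d3 = max2(6, 6) = 6
  d4 = max2(6, 6) = 6
  d5 = min2(6, 6) = 6
  d13 = min2(6, 6) = 6
  d14 = min2(6, 6) = 6
  d16 = max2(6, 6) = 6

Propagation after the edit:
  d2: runs — s1 -3->0; result 6 (same value as before).
  d4: checked — values it read are unchanged (s3 unchanged, d2 unchanged); reused cached 6 without running.
  d5: checked — values it read are unchanged (d4 unchanged, d3 unchanged); reused cached 6 without running.
  d13: checked — values it read are unchanged (d1 unchanged, d5 unchanged); reused cached 6 without running.
  d14: checked — values it read are unchanged (d2 unchanged, d13 unchanged); reused cached 6 without running.
  d16: checked — values it read are unchanged (d1 unchanged, d14 unchanged); reused cached 6 without running.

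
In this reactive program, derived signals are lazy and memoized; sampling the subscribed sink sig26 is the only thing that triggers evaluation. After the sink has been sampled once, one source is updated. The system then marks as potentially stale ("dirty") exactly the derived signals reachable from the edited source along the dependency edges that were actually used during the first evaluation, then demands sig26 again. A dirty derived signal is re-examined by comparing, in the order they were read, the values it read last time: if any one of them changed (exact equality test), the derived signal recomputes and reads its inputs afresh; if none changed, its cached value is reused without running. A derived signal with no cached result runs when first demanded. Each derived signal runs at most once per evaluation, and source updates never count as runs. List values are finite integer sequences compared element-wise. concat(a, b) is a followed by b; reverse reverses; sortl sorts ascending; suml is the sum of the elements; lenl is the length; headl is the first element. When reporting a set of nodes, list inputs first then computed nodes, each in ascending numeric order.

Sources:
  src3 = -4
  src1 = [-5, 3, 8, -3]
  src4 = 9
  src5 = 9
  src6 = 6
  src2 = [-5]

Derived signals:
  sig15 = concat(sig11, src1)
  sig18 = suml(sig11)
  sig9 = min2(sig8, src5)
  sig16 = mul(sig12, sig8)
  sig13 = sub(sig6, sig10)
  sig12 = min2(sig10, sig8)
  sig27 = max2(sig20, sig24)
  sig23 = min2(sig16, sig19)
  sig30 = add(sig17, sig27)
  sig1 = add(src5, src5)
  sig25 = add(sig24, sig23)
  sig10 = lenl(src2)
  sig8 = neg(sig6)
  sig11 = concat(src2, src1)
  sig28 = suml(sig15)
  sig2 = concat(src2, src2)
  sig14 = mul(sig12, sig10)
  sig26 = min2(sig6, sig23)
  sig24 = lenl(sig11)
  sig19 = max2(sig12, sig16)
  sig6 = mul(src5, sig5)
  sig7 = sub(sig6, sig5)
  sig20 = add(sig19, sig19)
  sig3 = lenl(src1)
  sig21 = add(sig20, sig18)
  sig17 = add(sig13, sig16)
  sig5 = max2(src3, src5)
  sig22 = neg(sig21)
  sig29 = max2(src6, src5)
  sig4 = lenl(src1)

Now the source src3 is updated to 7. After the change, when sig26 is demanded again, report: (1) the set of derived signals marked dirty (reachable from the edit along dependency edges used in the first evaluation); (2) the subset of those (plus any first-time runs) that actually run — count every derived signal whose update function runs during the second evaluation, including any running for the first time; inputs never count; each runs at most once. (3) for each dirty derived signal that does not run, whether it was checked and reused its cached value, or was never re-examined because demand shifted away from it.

The edit dirties: sig5, sig6, sig8, sig12, sig16, sig19, sig23, sig26.
1 derived signals run: sig5.
Cache hits after checking: sig6, sig8, sig12, sig16, sig19, sig23, sig26.
Note the absorption at sig5: it re-runs yet its value is the same, leaving the output's value untouched.

First demand of the output computes:
  sig5 = max2(-4, 9) = 9
  sig6 = mul(9, 9) = 81
  sig8 = neg(81) = -81
  sig10 = lenl([-5]) = 1
  sig12 = min2(1, -81) = -81
  sig16 = mul(-81, -81) = 6561
  sig19 = max2(-81, 6561) = 6561
  sig23 = min2(6561, 6561) = 6561
  sig26 = min2(81, 6561) = 81

After the edit, cleaning proceeds:
  sig5: a read changed (src3 -4->7) — executes, giving 9 — identical to its old value.
  sig6: dirty, but its reads are unchanged (src5 unchanged, sig5 unchanged); cached 81 stands.
  sig8: dirty, but its reads are unchanged (sig6 unchanged); cached -81 stands.
  sig12: dirty, but its reads are unchanged (sig10 unchanged, sig8 unchanged); cached -81 stands.
  sig16: dirty, but its reads are unchanged (sig12 unchanged, sig8 unchanged); cached 6561 stands.
  sig19: dirty, but its reads are unchanged (sig12 unchanged, sig16 unchanged); cached 6561 stands.
  sig23: dirty, but its reads are unchanged (sig16 unchanged, sig19 unchanged); cached 6561 stands.
  sig26: dirty, but its reads are unchanged (sig6 unchanged, sig23 unchanged); cached 81 stands.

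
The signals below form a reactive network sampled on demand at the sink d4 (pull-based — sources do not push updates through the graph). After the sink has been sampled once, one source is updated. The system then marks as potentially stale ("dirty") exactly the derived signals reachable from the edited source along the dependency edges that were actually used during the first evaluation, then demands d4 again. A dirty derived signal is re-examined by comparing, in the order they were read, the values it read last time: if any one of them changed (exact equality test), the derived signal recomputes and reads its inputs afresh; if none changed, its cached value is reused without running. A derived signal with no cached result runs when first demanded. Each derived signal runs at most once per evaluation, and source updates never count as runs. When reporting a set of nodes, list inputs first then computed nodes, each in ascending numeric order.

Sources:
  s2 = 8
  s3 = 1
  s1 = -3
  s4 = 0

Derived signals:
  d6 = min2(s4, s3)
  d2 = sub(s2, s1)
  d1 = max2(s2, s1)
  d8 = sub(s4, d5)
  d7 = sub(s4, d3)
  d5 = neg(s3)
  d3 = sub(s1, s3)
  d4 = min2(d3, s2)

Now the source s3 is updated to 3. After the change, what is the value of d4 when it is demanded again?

d4 now evaluates to -6.

Initial pass — values computed on the first demand:
  d3 = sub(-3, 1) = -4
  d4 = min2(-4, 8) = -4

Second demand — change propagation:
  d3: re-runs because s3 1->3; new result -6.
  d4: re-runs because d3 -4->-6; new result -6.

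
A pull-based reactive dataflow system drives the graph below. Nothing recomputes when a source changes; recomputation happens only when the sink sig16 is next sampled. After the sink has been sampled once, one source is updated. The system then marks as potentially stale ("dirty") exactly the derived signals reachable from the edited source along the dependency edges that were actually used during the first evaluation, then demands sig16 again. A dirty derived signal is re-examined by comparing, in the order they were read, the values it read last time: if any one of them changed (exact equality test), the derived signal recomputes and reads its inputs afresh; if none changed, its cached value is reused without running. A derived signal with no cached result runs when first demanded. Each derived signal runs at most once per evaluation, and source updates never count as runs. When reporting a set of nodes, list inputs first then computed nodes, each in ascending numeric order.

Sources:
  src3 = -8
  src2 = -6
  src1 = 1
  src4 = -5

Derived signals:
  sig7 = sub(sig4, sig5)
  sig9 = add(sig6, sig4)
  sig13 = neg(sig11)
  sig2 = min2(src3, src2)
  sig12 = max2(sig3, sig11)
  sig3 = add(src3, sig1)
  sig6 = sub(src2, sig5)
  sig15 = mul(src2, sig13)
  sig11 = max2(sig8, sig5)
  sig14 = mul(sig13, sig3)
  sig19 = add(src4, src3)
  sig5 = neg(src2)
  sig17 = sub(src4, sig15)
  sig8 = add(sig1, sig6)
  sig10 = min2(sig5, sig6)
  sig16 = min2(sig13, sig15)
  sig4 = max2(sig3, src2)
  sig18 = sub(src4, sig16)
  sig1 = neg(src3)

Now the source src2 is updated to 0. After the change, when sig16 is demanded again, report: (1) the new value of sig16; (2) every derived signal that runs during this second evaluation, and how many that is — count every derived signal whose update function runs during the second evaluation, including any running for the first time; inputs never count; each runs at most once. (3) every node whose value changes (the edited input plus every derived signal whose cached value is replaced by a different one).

New value of sig16: -8.
Derived signals that run: sig5, sig6, sig8, sig11, sig13, sig15, sig16 — 7 in total.
Values that change: src2, sig5, sig6, sig8, sig11, sig13, sig15, sig16.

First evaluation (everything demanded from the output):
  sig1 = neg(-8) = 8
  sig5 = neg(-6) = 6
  sig6 = sub(-6, 6) = -12
  sig8 = add(8, -12) = -4
  sig11 = max2(-4, 6) = 6
  sig13 = neg(6) = -6
  sig15 = mul(-6, -6) = 36
  sig16 = min2(-6, 36) = -6

Propagation after the edit:
  sig5: runs — src2 -6->0; result 0.
  sig6: runs — src2 -6->0; sig5 6->0; result 0.
  sig8: runs — sig6 -12->0; result 8.
  sig11: runs — sig8 -4->8; sig5 6->0; result 8.
  sig13: runs — sig11 6->8; result -8.
  sig15: runs — src2 -6->0; sig13 -6->-8; result 0.
  sig16: runs — sig13 -6->-8; sig15 36->0; result -8.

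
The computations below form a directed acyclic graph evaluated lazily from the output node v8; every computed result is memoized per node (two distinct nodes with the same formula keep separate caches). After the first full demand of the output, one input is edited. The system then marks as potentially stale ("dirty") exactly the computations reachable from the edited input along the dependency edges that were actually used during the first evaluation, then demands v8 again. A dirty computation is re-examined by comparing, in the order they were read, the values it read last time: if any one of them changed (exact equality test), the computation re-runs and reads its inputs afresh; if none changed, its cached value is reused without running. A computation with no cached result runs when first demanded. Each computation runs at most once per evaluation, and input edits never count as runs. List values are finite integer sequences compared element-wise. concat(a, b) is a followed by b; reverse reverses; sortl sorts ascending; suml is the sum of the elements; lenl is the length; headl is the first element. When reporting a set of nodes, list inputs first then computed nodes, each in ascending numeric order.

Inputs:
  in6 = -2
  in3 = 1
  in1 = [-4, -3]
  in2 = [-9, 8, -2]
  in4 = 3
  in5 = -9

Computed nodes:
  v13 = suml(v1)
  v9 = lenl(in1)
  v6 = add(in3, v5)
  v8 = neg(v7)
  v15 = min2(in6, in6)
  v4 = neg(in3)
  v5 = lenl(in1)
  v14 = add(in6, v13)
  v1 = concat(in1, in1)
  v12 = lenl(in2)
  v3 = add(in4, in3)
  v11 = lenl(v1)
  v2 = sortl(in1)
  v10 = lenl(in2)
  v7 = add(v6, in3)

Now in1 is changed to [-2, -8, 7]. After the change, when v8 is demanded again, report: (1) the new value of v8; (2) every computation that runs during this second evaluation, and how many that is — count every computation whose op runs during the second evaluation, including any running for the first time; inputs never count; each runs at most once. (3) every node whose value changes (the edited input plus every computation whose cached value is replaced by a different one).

Demanding v8 again yields -5.
4 computations run: v5, v6, v7, v8.
The nodes whose values change: in1, v5, v6, v7, v8.

First demand of the output computes:
  v5 = lenl([-4, -3]) = 2
  v6 = add(1, 2) = 3
  v7 = add(3, 1) = 4
  v8 = neg(4) = -4

After the edit, cleaning proceeds:
  v5: a read changed (in1 [-4, -3]->[-2, -8, 7]) — executes, giving 3.
  v6: a read changed (v5 2->3) — executes, giving 4.
  v7: a read changed (v6 3->4) — executes, giving 5.
  v8: a read changed (v7 4->5) — executes, giving -5.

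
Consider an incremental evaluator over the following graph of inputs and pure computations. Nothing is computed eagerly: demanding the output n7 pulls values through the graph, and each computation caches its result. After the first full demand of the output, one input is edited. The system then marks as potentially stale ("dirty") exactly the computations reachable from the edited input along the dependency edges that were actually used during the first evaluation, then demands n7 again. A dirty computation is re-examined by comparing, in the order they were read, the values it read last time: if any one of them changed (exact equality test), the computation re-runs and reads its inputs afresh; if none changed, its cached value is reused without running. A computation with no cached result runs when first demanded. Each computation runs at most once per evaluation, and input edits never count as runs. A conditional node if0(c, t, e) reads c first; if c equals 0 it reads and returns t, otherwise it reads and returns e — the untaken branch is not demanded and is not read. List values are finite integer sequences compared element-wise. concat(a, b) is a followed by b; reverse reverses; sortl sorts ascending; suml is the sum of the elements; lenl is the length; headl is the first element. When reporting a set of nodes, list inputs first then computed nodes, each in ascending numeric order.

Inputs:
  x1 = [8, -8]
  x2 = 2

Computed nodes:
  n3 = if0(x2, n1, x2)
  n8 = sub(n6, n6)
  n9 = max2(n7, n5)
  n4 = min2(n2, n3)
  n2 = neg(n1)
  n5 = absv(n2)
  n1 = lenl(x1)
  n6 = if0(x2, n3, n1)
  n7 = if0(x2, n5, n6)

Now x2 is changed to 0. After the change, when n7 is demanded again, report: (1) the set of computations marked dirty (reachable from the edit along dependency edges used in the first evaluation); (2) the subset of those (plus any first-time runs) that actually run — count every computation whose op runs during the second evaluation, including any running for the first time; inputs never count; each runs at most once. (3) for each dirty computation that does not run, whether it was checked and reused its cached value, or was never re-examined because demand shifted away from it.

Initial pass — values computed on the first demand:
  n1 = lenl([8, -8]) = 2
  n6 = if0(x2=2 -> else branch n1) = 2
  n7 = if0(x2=2 -> else branch n6) = 2

Second demand — change propagation:
  n2: newly demanded (no cache) — executes and yields -2.
  n5: newly demanded (no cache) — executes and yields 2.
  n6: dirty yet unreached — the second evaluation never asks for it.
  n7: re-runs because x2 2->0; new result 2 (unchanged).

The important point: the flipped condition redirects demand; n6 is left stale, never re-checked.

Dirty set: n6, n7.
Run set: n2, n5, n7 (3 run).
Left stale — demand moved off them: n6.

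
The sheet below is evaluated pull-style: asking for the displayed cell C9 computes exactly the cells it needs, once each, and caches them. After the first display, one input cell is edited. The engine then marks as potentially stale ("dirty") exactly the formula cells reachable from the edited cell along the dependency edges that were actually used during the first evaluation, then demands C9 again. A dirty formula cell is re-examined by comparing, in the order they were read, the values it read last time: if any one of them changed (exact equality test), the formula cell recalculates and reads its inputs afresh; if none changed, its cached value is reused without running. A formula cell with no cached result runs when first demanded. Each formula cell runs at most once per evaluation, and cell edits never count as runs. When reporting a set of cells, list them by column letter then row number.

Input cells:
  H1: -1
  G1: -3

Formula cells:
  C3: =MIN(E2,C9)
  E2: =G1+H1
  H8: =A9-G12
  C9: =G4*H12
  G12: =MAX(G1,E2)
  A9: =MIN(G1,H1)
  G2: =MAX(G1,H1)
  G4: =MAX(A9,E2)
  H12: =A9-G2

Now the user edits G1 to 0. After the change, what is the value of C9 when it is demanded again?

Demanding C9 again yields 1.

First demand of the output computes:
  A9 = MIN(-3, -1) = -3
  E2 = -3 + -1 = -4
  G2 = MAX(-3, -1) = -1
  G4 = MAX(-3, -4) = -3
  H12 = -3 - -1 = -2
  C9 = -3 * -2 = 6

After the edit, cleaning proceeds:
  A9: a read changed (G1 -3->0) — executes, giving -1.
  E2: a read changed (G1 -3->0) — executes, giving -1.
  G2: a read changed (G1 -3->0) — executes, giving 0.
  G4: a read changed (A9 -3->-1; E2 -4->-1) — executes, giving -1.
  H12: a read changed (A9 -3->-1; G2 -1->0) — executes, giving -1.
  C9: a read changed (G4 -3->-1; H12 -2->-1) — executes, giving 1.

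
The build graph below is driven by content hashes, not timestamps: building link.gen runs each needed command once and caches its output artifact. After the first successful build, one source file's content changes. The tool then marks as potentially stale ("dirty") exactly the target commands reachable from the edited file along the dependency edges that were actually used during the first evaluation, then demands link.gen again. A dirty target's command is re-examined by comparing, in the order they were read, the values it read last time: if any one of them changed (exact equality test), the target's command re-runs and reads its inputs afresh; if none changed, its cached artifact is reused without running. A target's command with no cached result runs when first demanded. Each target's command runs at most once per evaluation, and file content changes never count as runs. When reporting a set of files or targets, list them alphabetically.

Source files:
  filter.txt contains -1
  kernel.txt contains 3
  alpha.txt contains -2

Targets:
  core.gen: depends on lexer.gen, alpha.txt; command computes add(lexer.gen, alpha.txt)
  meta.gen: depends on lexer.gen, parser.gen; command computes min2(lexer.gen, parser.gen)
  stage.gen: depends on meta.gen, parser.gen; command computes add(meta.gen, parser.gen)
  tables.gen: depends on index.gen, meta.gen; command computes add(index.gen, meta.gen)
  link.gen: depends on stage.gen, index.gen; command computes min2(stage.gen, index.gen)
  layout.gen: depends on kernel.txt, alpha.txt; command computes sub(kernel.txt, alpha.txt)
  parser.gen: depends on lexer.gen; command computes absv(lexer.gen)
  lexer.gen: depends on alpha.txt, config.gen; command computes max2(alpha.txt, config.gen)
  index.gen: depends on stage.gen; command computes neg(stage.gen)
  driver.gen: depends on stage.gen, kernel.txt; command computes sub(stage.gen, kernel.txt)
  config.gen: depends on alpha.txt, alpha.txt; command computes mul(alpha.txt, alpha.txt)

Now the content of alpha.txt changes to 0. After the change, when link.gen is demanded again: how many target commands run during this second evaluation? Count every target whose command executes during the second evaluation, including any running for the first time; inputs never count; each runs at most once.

Initial pass — values computed on the first demand:
  config.gen = mul(-2, -2) = 4
  lexer.gen = max2(-2, 4) = 4
  parser.gen = absv(4) = 4
  meta.gen = min2(4, 4) = 4
  stage.gen = add(4, 4) = 8
  index.gen = neg(8) = -8
  link.gen = min2(8, -8) = -8

Second demand — change propagation:
  config.gen: re-runs because alpha.txt -2->0; alpha.txt -2->0; new result 0.
  lexer.gen: re-runs because alpha.txt -2->0; config.gen 4->0; new result 0.
  parser.gen: re-runs because lexer.gen 4->0; new result 0.
  meta.gen: re-runs because lexer.gen 4->0; parser.gen 4->0; new result 0.
  stage.gen: re-runs because meta.gen 4->0; parser.gen 4->0; new result 0.
  index.gen: re-runs because stage.gen 8->0; new result 0.
  link.gen: re-runs because stage.gen 8->0; index.gen -8->0; new result 0.

Run set: config.gen, index.gen, lexer.gen, link.gen, meta.gen, parser.gen, stage.gen (7 run).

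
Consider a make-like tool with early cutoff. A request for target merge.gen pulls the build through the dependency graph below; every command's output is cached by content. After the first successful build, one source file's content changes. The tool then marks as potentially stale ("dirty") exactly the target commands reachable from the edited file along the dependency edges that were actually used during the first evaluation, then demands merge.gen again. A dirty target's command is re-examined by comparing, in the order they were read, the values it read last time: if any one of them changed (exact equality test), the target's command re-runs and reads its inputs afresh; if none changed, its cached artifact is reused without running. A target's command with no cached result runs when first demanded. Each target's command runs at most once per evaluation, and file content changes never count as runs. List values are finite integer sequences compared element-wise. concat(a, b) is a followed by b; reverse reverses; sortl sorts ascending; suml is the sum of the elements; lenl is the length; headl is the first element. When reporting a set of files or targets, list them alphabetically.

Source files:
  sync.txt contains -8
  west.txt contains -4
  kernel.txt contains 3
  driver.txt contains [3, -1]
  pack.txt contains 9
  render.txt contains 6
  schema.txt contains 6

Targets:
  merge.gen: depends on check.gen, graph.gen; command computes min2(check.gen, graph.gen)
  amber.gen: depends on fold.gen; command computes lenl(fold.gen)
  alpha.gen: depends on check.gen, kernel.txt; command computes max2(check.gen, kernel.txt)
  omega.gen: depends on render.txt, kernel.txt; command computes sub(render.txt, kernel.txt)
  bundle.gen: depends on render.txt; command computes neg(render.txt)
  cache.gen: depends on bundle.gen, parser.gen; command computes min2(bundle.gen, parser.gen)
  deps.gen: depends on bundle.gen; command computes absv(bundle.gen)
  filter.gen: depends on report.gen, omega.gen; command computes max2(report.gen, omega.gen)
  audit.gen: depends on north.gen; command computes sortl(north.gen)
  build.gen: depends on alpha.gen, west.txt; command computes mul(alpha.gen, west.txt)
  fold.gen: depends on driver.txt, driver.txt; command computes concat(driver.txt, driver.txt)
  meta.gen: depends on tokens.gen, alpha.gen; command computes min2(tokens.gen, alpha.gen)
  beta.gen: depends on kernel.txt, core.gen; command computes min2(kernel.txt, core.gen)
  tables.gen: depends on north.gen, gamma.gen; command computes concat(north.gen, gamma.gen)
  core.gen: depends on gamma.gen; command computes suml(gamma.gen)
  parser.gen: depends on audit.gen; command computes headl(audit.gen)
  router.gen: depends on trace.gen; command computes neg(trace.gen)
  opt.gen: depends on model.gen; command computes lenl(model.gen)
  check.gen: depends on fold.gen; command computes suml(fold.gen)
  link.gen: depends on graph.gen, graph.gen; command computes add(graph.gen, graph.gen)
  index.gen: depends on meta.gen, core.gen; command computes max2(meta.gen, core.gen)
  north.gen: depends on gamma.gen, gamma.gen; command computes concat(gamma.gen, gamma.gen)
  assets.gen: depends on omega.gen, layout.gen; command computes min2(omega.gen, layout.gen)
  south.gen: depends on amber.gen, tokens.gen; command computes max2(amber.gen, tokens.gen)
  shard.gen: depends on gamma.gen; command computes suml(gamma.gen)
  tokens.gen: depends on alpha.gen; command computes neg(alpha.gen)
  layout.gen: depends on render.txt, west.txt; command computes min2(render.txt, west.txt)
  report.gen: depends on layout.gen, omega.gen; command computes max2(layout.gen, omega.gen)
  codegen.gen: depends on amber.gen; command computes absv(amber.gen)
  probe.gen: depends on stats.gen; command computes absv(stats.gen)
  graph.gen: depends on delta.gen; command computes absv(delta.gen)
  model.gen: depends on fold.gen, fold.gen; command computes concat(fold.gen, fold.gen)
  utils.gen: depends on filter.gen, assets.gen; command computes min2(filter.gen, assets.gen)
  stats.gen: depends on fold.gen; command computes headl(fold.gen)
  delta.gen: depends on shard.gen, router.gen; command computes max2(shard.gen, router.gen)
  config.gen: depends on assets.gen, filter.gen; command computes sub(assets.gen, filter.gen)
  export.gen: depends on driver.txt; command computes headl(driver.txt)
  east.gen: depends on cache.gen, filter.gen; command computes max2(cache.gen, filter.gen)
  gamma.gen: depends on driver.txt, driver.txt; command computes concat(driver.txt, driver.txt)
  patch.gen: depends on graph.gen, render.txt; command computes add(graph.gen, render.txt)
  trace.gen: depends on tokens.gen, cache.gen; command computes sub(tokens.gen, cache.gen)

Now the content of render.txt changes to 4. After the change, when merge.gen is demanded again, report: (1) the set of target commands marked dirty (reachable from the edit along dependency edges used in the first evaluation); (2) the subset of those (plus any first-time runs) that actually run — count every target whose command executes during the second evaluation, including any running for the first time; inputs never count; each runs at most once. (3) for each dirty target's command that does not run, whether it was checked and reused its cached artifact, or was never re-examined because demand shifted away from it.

The edit dirties: bundle.gen, cache.gen, delta.gen, graph.gen, merge.gen, router.gen, trace.gen.
5 target commands run: bundle.gen, cache.gen, delta.gen, router.gen, trace.gen.
Cache hits after checking: graph.gen, merge.gen.
Note the absorption at delta.gen: it re-runs yet its value is the same, leaving the output's value untouched.

First demand of the output computes:
  bundle.gen = neg(6) = -6
  fold.gen = concat([3, -1], [3, -1]) = [3, -1, 3, -1]
  check.gen = suml([3, -1, 3, -1]) = 4
  alpha.gen = max2(4, 3) = 4
  gamma.gen = concat([3, -1], [3, -1]) = [3, -1, 3, -1]
  north.gen = concat([3, -1, 3, -1], [3, -1, 3, -1]) = [3, -1, 3, -1, 3, -1, 3, -1]
  audit.gen = sortl([3, -1, 3, -1, 3, -1, 3, -1]) = [-1, -1, -1, -1, 3, 3, 3, 3]
  parser.gen = headl([-1, -1, -1, -1, 3, 3, 3, 3]) = -1
  cache.gen = min2(-6, -1) = -6
  shard.gen = suml([3, -1, 3, -1]) = 4
  tokens.gen = neg(4) = -4
  trace.gen = sub(-4, -6) = 2
  router.gen = neg(2) = -2
  delta.gen = max2(4, -2) = 4
  graph.gen = absv(4) = 4
  merge.gen = min2(4, 4) = 4

After the edit, cleaning proceeds:
  bundle.gen: a read changed (render.txt 6->4) — executes, giving -4.
  cache.gen: a read changed (bundle.gen -6->-4) — executes, giving -4.
  trace.gen: a read changed (cache.gen -6->-4) — executes, giving 0.
  router.gen: a read changed (trace.gen 2->0) — executes, giving 0.
  delta.gen: a read changed (router.gen -2->0) — executes, giving 4 — identical to its old value.
  graph.gen: dirty, but its reads are unchanged (delta.gen unchanged); cached 4 stands.
  merge.gen: dirty, but its reads are unchanged (check.gen unchanged, graph.gen unchanged); cached 4 stands.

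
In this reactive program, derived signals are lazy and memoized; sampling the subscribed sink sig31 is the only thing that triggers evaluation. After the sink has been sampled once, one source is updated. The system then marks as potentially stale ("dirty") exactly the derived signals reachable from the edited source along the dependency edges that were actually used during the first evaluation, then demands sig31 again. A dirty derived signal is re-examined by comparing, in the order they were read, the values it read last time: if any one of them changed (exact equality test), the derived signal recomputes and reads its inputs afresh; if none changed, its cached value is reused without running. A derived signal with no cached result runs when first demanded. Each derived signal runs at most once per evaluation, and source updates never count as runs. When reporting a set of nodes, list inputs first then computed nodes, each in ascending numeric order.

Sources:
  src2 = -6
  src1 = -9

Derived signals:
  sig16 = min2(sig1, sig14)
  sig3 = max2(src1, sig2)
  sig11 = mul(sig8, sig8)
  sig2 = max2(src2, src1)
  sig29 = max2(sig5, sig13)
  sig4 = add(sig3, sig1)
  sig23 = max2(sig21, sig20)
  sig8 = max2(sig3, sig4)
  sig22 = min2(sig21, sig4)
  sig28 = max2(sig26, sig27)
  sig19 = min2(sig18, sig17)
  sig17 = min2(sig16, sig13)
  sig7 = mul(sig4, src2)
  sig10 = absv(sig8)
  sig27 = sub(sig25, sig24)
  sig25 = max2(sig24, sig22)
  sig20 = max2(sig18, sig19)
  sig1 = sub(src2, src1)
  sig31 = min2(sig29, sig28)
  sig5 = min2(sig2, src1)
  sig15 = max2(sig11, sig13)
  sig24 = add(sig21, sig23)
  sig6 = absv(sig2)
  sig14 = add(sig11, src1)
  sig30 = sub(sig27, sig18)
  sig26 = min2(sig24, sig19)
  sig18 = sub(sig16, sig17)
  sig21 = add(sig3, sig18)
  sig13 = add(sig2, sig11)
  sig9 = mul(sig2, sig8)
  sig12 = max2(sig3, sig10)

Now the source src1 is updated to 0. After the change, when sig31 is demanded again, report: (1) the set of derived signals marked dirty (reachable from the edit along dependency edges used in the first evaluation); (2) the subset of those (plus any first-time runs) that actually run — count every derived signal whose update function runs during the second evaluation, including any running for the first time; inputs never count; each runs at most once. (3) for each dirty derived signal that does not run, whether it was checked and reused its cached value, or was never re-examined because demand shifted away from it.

First demand of the output computes:
  sig1 = sub(-6, -9) = 3
  sig2 = max2(-6, -9) = -6
  sig3 = max2(-9, -6) = -6
  sig4 = add(-6, 3) = -3
  sig5 = min2(-6, -9) = -9
  sig8 = max2(-6, -3) = -3
  sig11 = mul(-3, -3) = 9
  sig13 = add(-6, 9) = 3
  sig14 = add(9, -9) = 0
  sig16 = min2(3, 0) = 0
  sig17 = min2(0, 3) = 0
  sig18 = sub(0, 0) = 0
  sig19 = min2(0, 0) = 0
  sig20 = max2(0, 0) = 0
  sig21 = add(-6, 0) = -6
  sig22 = min2(-6, -3) = -6
  sig23 = max2(-6, 0) = 0
  sig24 = add(-6, 0) = -6
  sig25 = max2(-6, -6) = -6
  sig26 = min2(-6, 0) = -6
  sig27 = sub(-6, -6) = 0
  sig28 = max2(-6, 0) = 0
  sig29 = max2(-9, 3) = 3
  sig31 = min2(3, 0) = 0

After the edit, cleaning proceeds:
  sig1: a read changed (src1 -9->0) — executes, giving -6.
  sig2: a read changed (src1 -9->0) — executes, giving 0.
  sig3: a read changed (src1 -9->0; sig2 -6->0) — executes, giving 0.
  sig4: a read changed (sig3 -6->0; sig1 3->-6) — executes, giving -6.
  sig5: a read changed (sig2 -6->0; src1 -9->0) — executes, giving 0.
  sig8: a read changed (sig3 -6->0; sig4 -3->-6) — executes, giving 0.
  sig11: a read changed (sig8 -3->0; sig8 -3->0) — executes, giving 0.
  sig13: a read changed (sig2 -6->0; sig11 9->0) — executes, giving 0.
  sig14: a read changed (sig11 9->0; src1 -9->0) — executes, giving 0 — identical to its old value.
  sig16: a read changed (sig1 3->-6) — executes, giving -6.
  sig17: a read changed (sig16 0->-6; sig13 3->0) — executes, giving -6.
  sig18: a read changed (sig16 0->-6; sig17 0->-6) — executes, giving 0 — identical to its old value.
  sig19: a read changed (sig17 0->-6) — executes, giving -6.
  sig20: a read changed (sig19 0->-6) — executes, giving 0 — identical to its old value.
  sig21: a read changed (sig3 -6->0) — executes, giving 0.
  sig22: a read changed (sig21 -6->0; sig4 -3->-6) — executes, giving -6 — identical to its old value.
  sig23: a read changed (sig21 -6->0) — executes, giving 0 — identical to its old value.
  sig24: a read changed (sig21 -6->0) — executes, giving 0.
  sig25: a read changed (sig24 -6->0) — executes, giving 0.
  sig26: a read changed (sig24 -6->0; sig19 0->-6) — executes, giving -6 — identical to its old value.
  sig27: a read changed (sig25 -6->0; sig24 -6->0) — executes, giving 0 — identical to its old value.
  sig28: dirty, but its reads are unchanged (sig26 unchanged, sig27 unchanged); cached 0 stands.
  sig29: a read changed (sig5 -9->0; sig13 3->0) — executes, giving 0.
  sig31: a read changed (sig29 3->0) — executes, giving 0 — identical to its old value.

Note where the cutoff bites: sig28 is checked, finds nothing changed, and keeps its cache.

The edit dirties: sig1, sig2, sig3, sig4, sig5, sig8, sig11, sig13, sig14, sig16, sig17, sig18, sig19, sig20, sig21, sig22, sig23, sig24, sig25, sig26, sig27, sig28, sig29, sig31.
23 derived signals run: sig1, sig2, sig3, sig4, sig5, sig8, sig11, sig13, sig14, sig16, sig17, sig18, sig19, sig20, sig21, sig22, sig23, sig24, sig25, sig26, sig27, sig29, sig31.
Cache hits after checking: sig28.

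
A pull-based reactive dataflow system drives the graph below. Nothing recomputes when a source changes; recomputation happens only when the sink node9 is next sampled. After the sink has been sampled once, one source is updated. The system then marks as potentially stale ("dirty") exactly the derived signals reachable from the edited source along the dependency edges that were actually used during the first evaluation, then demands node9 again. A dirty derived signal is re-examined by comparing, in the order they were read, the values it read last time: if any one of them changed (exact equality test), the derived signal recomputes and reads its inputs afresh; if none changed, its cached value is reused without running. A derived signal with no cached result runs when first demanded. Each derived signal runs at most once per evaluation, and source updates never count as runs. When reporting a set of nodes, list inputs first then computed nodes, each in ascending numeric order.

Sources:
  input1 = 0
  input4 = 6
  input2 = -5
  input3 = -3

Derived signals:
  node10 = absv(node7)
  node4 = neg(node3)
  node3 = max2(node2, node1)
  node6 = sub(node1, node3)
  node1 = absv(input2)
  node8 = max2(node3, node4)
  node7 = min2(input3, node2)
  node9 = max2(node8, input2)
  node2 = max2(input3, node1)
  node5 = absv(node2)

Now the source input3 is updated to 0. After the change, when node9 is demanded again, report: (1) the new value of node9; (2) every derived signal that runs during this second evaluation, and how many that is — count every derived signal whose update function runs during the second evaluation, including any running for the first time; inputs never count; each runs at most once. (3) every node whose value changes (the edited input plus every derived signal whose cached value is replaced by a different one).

New value of node9: 5.
Derived signals that run: node2 — 1 in total.
Values that change: input3.
Key observation: the change is absorbed at node2 — it re-runs but produces the same value, and the output's value is unchanged.

First evaluation (everything demanded from the output):
  node1 = absv(-5) = 5
  node2 = max2(-3, 5) = 5
  node3 = max2(5, 5) = 5
  node4 = neg(5) = -5
  node8 = max2(5, -5) = 5
  node9 = max2(5, -5) = 5

Propagation after the edit:
  node2: runs — input3 -3->0; result 5 (same value as before).
  node3: checked — values it read are unchanged (node2 unchanged, node1 unchanged); reused cached 5 without running.
  node4: checked — values it read are unchanged (node3 unchanged); reused cached -5 without running.
  node8: checked — values it read are unchanged (node3 unchanged, node4 unchanged); reused cached 5 without running.
  node9: checked — values it read are unchanged (node8 unchanged, input2 unchanged); reused cached 5 without running.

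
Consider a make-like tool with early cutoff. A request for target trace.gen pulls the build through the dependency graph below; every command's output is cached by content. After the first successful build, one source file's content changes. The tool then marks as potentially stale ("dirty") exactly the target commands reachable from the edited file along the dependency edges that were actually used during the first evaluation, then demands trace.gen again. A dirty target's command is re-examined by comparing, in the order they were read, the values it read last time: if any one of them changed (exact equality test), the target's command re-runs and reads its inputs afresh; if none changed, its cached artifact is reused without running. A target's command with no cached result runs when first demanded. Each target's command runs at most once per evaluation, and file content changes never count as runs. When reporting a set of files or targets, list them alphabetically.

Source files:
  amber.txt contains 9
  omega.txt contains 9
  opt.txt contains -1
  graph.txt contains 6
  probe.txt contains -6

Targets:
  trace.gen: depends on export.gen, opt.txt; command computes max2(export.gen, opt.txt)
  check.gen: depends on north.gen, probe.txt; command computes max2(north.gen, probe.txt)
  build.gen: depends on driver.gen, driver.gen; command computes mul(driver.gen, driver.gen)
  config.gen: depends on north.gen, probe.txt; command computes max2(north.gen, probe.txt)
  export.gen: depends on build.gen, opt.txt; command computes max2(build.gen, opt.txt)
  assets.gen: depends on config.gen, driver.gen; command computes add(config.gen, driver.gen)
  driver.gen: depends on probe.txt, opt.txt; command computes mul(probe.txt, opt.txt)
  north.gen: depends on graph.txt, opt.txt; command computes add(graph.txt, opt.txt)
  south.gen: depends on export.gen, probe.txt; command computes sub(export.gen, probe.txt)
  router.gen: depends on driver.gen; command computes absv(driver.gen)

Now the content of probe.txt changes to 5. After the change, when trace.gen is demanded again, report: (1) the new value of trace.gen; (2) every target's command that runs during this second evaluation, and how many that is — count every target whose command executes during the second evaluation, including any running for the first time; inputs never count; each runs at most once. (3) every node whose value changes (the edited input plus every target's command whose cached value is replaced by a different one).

First demand of the output computes:
  driver.gen = mul(-6, -1) = 6
  build.gen = mul(6, 6) = 36
  export.gen = max2(36, -1) = 36
  trace.gen = max2(36, -1) = 36

After the edit, cleaning proceeds:
  driver.gen: a read changed (probe.txt -6->5) — executes, giving -5.
  build.gen: a read changed (driver.gen 6->-5; driver.gen 6->-5) — executes, giving 25.
  export.gen: a read changed (build.gen 36->25) — executes, giving 25.
  trace.gen: a read changed (export.gen 36->25) — executes, giving 25.

Demanding trace.gen again yields 25.
4 target commands run: build.gen, driver.gen, export.gen, trace.gen.
The nodes whose values change: build.gen, driver.gen, export.gen, probe.txt, trace.gen.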